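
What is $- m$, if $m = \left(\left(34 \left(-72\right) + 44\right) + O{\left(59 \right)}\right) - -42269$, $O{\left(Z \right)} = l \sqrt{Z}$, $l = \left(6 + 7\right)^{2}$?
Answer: $-39865 - 169 \sqrt{59} \approx -41163.0$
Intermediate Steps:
$l = 169$ ($l = 13^{2} = 169$)
$O{\left(Z \right)} = 169 \sqrt{Z}$
$m = 39865 + 169 \sqrt{59}$ ($m = \left(\left(34 \left(-72\right) + 44\right) + 169 \sqrt{59}\right) - -42269 = \left(\left(-2448 + 44\right) + 169 \sqrt{59}\right) + 42269 = \left(-2404 + 169 \sqrt{59}\right) + 42269 = 39865 + 169 \sqrt{59} \approx 41163.0$)
$- m = - (39865 + 169 \sqrt{59}) = -39865 - 169 \sqrt{59}$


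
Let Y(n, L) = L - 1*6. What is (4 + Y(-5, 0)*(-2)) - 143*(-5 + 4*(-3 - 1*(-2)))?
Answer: 1303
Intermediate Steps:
Y(n, L) = -6 + L (Y(n, L) = L - 6 = -6 + L)
(4 + Y(-5, 0)*(-2)) - 143*(-5 + 4*(-3 - 1*(-2))) = (4 + (-6 + 0)*(-2)) - 143*(-5 + 4*(-3 - 1*(-2))) = (4 - 6*(-2)) - 143*(-5 + 4*(-3 + 2)) = (4 + 12) - 143*(-5 + 4*(-1)) = 16 - 143*(-5 - 4) = 16 - 143*(-9) = 16 + 1287 = 1303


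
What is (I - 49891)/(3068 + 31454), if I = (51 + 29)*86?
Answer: -43011/34522 ≈ -1.2459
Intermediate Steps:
I = 6880 (I = 80*86 = 6880)
(I - 49891)/(3068 + 31454) = (6880 - 49891)/(3068 + 31454) = -43011/34522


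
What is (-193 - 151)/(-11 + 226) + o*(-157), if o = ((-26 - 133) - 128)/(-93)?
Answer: -226039/465 ≈ -486.11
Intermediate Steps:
o = 287/93 (o = (-159 - 128)*(-1/93) = -287*(-1/93) = 287/93 ≈ 3.0860)
(-193 - 151)/(-11 + 226) + o*(-157) = (-193 - 151)/(-11 + 226) + (287/93)*(-157) = -344/215 - 45059/93 = -344*1/215 - 45059/93 = -8/5 - 45059/93 = -226039/465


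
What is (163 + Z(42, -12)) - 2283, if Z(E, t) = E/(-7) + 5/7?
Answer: -14877/7 ≈ -2125.3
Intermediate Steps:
Z(E, t) = 5/7 - E/7 (Z(E, t) = E*(-⅐) + 5*(⅐) = -E/7 + 5/7 = 5/7 - E/7)
(163 + Z(42, -12)) - 2283 = (163 + (5/7 - ⅐*42)) - 2283 = (163 + (5/7 - 6)) - 2283 = (163 - 37/7) - 2283 = 1104/7 - 2283 = -14877/7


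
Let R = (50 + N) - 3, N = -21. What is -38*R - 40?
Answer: -1028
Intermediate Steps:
R = 26 (R = (50 - 21) - 3 = 29 - 3 = 26)
-38*R - 40 = -38*26 - 40 = -988 - 40 = -1028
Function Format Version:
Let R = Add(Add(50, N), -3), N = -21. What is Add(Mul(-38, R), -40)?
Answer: -1028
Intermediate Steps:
R = 26 (R = Add(Add(50, -21), -3) = Add(29, -3) = 26)
Add(Mul(-38, R), -40) = Add(Mul(-38, 26), -40) = Add(-988, -40) = -1028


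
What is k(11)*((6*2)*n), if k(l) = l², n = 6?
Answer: 8712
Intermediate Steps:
k(11)*((6*2)*n) = 11²*((6*2)*6) = 121*(12*6) = 121*72 = 8712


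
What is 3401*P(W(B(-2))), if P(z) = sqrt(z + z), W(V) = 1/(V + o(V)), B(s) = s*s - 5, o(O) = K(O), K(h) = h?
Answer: 3401*I ≈ 3401.0*I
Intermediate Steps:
o(O) = O
B(s) = -5 + s**2 (B(s) = s**2 - 5 = -5 + s**2)
W(V) = 1/(2*V) (W(V) = 1/(V + V) = 1/(2*V))
P(z) = sqrt(2)*sqrt(z) (P(z) = sqrt(2*z) = sqrt(2)*sqrt(z))
3401*P(W(B(-2))) = 3401*(sqrt(2)*sqrt(1/(2*(-5 + (-2)**2)))) = 3401*(sqrt(2)*sqrt(1/(2*(-5 + 4)))) = 3401*(sqrt(2)*sqrt((1/2)/(-1))) = 3401*(sqrt(2)*sqrt((1/2)*(-1))) = 3401*(sqrt(2)*sqrt(-1/2)) = 3401*(sqrt(2)*(I*sqrt(2)/2)) = 3401*I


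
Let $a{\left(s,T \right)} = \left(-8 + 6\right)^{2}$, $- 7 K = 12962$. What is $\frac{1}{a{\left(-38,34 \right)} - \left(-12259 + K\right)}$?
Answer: $\frac{7}{98803} \approx 7.0848 \cdot 10^{-5}$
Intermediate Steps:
$K = - \frac{12962}{7}$ ($K = \left(- \frac{1}{7}\right) 12962 = - \frac{12962}{7} \approx -1851.7$)
$a{\left(s,T \right)} = 4$ ($a{\left(s,T \right)} = \left(-2\right)^{2} = 4$)
$\frac{1}{a{\left(-38,34 \right)} - \left(-12259 + K\right)} = \frac{1}{4 + \left(12259 - - \frac{12962}{7}\right)} = \frac{1}{4 + \left(12259 + \frac{12962}{7}\right)} = \frac{1}{4 + \frac{98775}{7}} = \frac{1}{\frac{98803}{7}} = \frac{7}{98803}$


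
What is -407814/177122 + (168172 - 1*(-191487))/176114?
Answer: -369010609/1417893814 ≈ -0.26025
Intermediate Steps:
-407814/177122 + (168172 - 1*(-191487))/176114 = -407814*1/177122 + (168172 + 191487)*(1/176114) = -18537/8051 + 359659*(1/176114) = -18537/8051 + 359659/176114 = -369010609/1417893814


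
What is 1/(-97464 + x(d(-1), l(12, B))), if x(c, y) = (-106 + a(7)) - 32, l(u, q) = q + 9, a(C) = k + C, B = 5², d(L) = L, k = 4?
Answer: -1/97591 ≈ -1.0247e-5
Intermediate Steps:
B = 25
a(C) = 4 + C
l(u, q) = 9 + q
x(c, y) = -127 (x(c, y) = (-106 + (4 + 7)) - 32 = (-106 + 11) - 32 = -95 - 32 = -127)
1/(-97464 + x(d(-1), l(12, B))) = 1/(-97464 - 127) = 1/(-97591) = -1/97591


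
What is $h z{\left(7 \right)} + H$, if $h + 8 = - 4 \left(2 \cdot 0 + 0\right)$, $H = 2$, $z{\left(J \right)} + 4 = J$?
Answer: $-22$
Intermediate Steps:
$z{\left(J \right)} = -4 + J$
$h = -8$ ($h = -8 - 4 \left(2 \cdot 0 + 0\right) = -8 - 4 \left(0 + 0\right) = -8 - 0 = -8 + 0 = -8$)
$h z{\left(7 \right)} + H = - 8 \left(-4 + 7\right) + 2 = \left(-8\right) 3 + 2 = -24 + 2 = -22$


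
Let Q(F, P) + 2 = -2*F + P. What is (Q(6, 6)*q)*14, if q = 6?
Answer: -672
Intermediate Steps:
Q(F, P) = -2 + P - 2*F (Q(F, P) = -2 + (-2*F + P) = -2 + (P - 2*F) = -2 + P - 2*F)
(Q(6, 6)*q)*14 = ((-2 + 6 - 2*6)*6)*14 = ((-2 + 6 - 12)*6)*14 = -8*6*14 = -48*14 = -672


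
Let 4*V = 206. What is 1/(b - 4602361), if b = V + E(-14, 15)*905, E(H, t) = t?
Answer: -2/9177469 ≈ -2.1792e-7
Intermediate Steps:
V = 103/2 (V = (¼)*206 = 103/2 ≈ 51.500)
b = 27253/2 (b = 103/2 + 15*905 = 103/2 + 13575 = 27253/2 ≈ 13627.)
1/(b - 4602361) = 1/(27253/2 - 4602361) = 1/(-9177469/2) = -2/9177469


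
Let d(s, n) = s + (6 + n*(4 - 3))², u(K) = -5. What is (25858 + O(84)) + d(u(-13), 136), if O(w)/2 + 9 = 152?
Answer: 46303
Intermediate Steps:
O(w) = 286 (O(w) = -18 + 2*152 = -18 + 304 = 286)
d(s, n) = s + (6 + n)² (d(s, n) = s + (6 + n*1)² = s + (6 + n)²)
(25858 + O(84)) + d(u(-13), 136) = (25858 + 286) + (-5 + (6 + 136)²) = 26144 + (-5 + 142²) = 26144 + (-5 + 20164) = 26144 + 20159 = 46303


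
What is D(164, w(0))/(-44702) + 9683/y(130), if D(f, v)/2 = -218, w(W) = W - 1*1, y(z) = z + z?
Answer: 216481413/5811260 ≈ 37.252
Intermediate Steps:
y(z) = 2*z
w(W) = -1 + W (w(W) = W - 1 = -1 + W)
D(f, v) = -436 (D(f, v) = 2*(-218) = -436)
D(164, w(0))/(-44702) + 9683/y(130) = -436/(-44702) + 9683/((2*130)) = -436*(-1/44702) + 9683/260 = 218/22351 + 9683*(1/260) = 218/22351 + 9683/260 = 216481413/5811260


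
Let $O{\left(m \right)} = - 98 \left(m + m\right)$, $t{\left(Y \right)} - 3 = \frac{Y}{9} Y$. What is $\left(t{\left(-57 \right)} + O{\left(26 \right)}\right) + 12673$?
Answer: $7941$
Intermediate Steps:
$t{\left(Y \right)} = 3 + \frac{Y^{2}}{9}$ ($t{\left(Y \right)} = 3 + \frac{Y}{9} Y = 3 + \frac{Y^{2}}{9}$)
$O{\left(m \right)} = - 196 m$ ($O{\left(m \right)} = - 98 \cdot 2 m = - 196 m$)
$\left(t{\left(-57 \right)} + O{\left(26 \right)}\right) + 12673 = \left(\left(3 + \frac{\left(-57\right)^{2}}{9}\right) - 5096\right) + 12673 = \left(\left(3 + \frac{1}{9} \cdot 3249\right) - 5096\right) + 12673 = \left(\left(3 + 361\right) - 5096\right) + 12673 = \left(364 - 5096\right) + 12673 = -4732 + 12673 = 7941$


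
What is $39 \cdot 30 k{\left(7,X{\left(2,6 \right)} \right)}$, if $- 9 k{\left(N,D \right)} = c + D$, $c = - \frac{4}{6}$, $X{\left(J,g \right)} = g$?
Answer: $- \frac{2080}{3} \approx -693.33$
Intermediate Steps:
$c = - \frac{2}{3}$ ($c = \left(-4\right) \frac{1}{6} = - \frac{2}{3} \approx -0.66667$)
$k{\left(N,D \right)} = \frac{2}{27} - \frac{D}{9}$ ($k{\left(N,D \right)} = - \frac{- \frac{2}{3} + D}{9} = \frac{2}{27} - \frac{D}{9}$)
$39 \cdot 30 k{\left(7,X{\left(2,6 \right)} \right)} = 39 \cdot 30 \left(\frac{2}{27} - \frac{2}{3}\right) = 1170 \left(\frac{2}{27} - \frac{2}{3}\right) = 1170 \left(- \frac{16}{27}\right) = - \frac{2080}{3}$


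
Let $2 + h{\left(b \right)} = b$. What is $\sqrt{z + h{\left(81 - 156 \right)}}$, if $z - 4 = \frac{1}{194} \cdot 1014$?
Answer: $\frac{i \sqrt{637678}}{97} \approx 8.2325 i$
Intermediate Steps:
$h{\left(b \right)} = -2 + b$
$z = \frac{895}{97}$ ($z = 4 + \frac{1}{194} \cdot 1014 = 4 + \frac{507}{97} = \frac{895}{97} \approx 9.2268$)
$\sqrt{z + h{\left(81 - 156 \right)}} = \sqrt{\frac{895}{97} + \left(-2 + \left(81 - 156\right)\right)} = \sqrt{\frac{895}{97} - 77} = \sqrt{- \frac{6574}{97}} = \frac{i \sqrt{637678}}{97}$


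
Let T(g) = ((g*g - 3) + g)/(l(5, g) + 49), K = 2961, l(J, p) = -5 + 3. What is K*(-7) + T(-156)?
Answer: -949992/47 ≈ -20213.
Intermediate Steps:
l(J, p) = -2
T(g) = -3/47 + g/47 + g²/47 (T(g) = ((g*g - 3) + g)/(-2 + 49) = ((g² - 3) + g)/47 = ((-3 + g²) + g)*(1/47) = (-3 + g + g²)*(1/47) = -3/47 + g/47 + g²/47)
K*(-7) + T(-156) = 2961*(-7) + (-3/47 + (1/47)*(-156) + (1/47)*(-156)²) = -20727 + (-3/47 - 156/47 + (1/47)*24336) = -20727 + (-3/47 - 156/47 + 24336/47) = -20727 + 24177/47 = -949992/47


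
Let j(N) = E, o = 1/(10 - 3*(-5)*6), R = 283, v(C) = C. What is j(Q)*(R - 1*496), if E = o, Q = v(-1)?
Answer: -213/100 ≈ -2.1300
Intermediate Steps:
Q = -1
o = 1/100 (o = 1/(10 + 15*6) = 1/(10 + 90) = 1/100 ≈ 0.010000)
E = 1/100 ≈ 0.010000
j(N) = 1/100
j(Q)*(R - 1*496) = (283 - 1*496)/100 = (283 - 496)/100 = (1/100)*(-213) = -213/100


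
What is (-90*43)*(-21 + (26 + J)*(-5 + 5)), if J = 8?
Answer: 81270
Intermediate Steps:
(-90*43)*(-21 + (26 + J)*(-5 + 5)) = (-90*43)*(-21 + (26 + 8)*(-5 + 5)) = -3870*(-21 + 34*0) = -3870*(-21 + 0) = -3870*(-21) = 81270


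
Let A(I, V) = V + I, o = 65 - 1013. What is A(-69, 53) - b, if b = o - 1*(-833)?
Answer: 99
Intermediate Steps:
o = -948
A(I, V) = I + V
b = -115 (b = -948 - 1*(-833) = -948 + 833 = -115)
A(-69, 53) - b = (-69 + 53) - 1*(-115) = -16 + 115 = 99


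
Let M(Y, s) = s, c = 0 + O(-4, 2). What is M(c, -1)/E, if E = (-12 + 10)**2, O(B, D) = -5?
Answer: -1/4 ≈ -0.25000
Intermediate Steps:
c = -5 (c = 0 - 5 = -5)
E = 4 (E = (-2)**2 = 4)
M(c, -1)/E = -1/4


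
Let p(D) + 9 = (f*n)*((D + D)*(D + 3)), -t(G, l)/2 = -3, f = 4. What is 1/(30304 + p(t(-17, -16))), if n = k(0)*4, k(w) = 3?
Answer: 1/35479 ≈ 2.8186e-5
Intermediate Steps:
t(G, l) = 6 (t(G, l) = -2*(-3) = 6)
n = 12 (n = 3*4 = 12)
p(D) = -9 + 96*D*(3 + D) (p(D) = -9 + (4*12)*((D + D)*(D + 3)) = -9 + 48*((2*D)*(3 + D)) = -9 + 48*(2*D*(3 + D)) = -9 + 96*D*(3 + D))
1/(30304 + p(t(-17, -16))) = 1/(30304 + (-9 + 96*6**2 + 288*6)) = 1/(30304 + (-9 + 96*36 + 1728)) = 1/(30304 + (-9 + 3456 + 1728)) = 1/(30304 + 5175) = 1/35479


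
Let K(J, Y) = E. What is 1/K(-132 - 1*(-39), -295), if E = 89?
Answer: 1/89 ≈ 0.011236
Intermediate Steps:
K(J, Y) = 89
1/K(-132 - 1*(-39), -295) = 1/89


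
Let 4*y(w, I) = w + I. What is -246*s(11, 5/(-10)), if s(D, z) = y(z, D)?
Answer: -2583/4 ≈ -645.75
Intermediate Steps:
y(w, I) = I/4 + w/4 (y(w, I) = (w + I)/4 = (I + w)/4 = I/4 + w/4)
s(D, z) = D/4 + z/4
-246*s(11, 5/(-10)) = -246*((¼)*11 + (5/(-10))/4) = -246*(11/4 + (5*(-⅒))/4) = -246*(11/4 + (¼)*(-½)) = -246*(11/4 - ⅛) = -246*21/8 = -2583/4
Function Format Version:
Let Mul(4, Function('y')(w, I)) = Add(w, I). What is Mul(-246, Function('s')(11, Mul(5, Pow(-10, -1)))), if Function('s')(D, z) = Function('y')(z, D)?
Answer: Rational(-2583, 4) ≈ -645.75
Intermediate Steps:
Function('y')(w, I) = Add(Mul(Rational(1, 4), I), Mul(Rational(1, 4), w)) (Function('y')(w, I) = Mul(Rational(1, 4), Add(w, I)) = Mul(Rational(1, 4), Add(I, w)) = Add(Mul(Rational(1, 4), I), Mul(Rational(1, 4), w)))
Function('s')(D, z) = Add(Mul(Rational(1, 4), D), Mul(Rational(1, 4), z))
Mul(-246, Function('s')(11, Mul(5, Pow(-10, -1)))) = Mul(-246, Add(Mul(Rational(1, 4), 11), Mul(Rational(1, 4), Mul(5, Pow(-10, -1))))) = Mul(-246, Add(Rational(11, 4), Mul(Rational(1, 4), Mul(5, Rational(-1, 10))))) = Mul(-246, Add(Rational(11, 4), Mul(Rational(1, 4), Rational(-1, 2)))) = Mul(-246, Add(Rational(11, 4), Rational(-1, 8))) = Mul(-246, Rational(21, 8)) = Rational(-2583, 4)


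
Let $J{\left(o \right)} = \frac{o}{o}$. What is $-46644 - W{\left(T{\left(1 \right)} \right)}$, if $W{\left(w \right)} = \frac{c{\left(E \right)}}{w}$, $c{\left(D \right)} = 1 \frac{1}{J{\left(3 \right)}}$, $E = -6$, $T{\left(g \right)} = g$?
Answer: $-46645$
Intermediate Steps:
$J{\left(o \right)} = 1$
$c{\left(D \right)} = 1$ ($c{\left(D \right)} = 1 \cdot 1^{-1} = 1 \cdot 1 = 1$)
$W{\left(w \right)} = \frac{1}{w}$ ($W{\left(w \right)} = 1 \frac{1}{w} = \frac{1}{w}$)
$-46644 - W{\left(T{\left(1 \right)} \right)} = -46644 - 1^{-1} = -46644 - 1 = -46645$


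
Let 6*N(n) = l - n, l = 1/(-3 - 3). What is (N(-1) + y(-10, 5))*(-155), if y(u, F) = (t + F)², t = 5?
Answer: -558775/36 ≈ -15522.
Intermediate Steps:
y(u, F) = (5 + F)²
l = -⅙ (l = 1/(-6) = -⅙ ≈ -0.16667)
N(n) = -1/36 - n/6 (N(n) = (-⅙ - n)/6 = -1/36 - n/6)
(N(-1) + y(-10, 5))*(-155) = ((-1/36 - ⅙*(-1)) + (5 + 5)²)*(-155) = ((-1/36 + ⅙) + 10²)*(-155) = (5/36 + 100)*(-155) = (3605/36)*(-155) = -558775/36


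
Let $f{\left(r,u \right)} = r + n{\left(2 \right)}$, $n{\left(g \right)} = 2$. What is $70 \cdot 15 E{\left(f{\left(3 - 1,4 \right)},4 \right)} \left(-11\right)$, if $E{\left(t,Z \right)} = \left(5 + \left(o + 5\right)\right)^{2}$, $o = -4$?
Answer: $-415800$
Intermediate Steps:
$f{\left(r,u \right)} = 2 + r$ ($f{\left(r,u \right)} = r + 2 = 2 + r$)
$E{\left(t,Z \right)} = 36$ ($E{\left(t,Z \right)} = \left(5 + \left(-4 + 5\right)\right)^{2} = \left(5 + 1\right)^{2} = 6^{2} = 36$)
$70 \cdot 15 E{\left(f{\left(3 - 1,4 \right)},4 \right)} \left(-11\right) = 70 \cdot 15 \cdot 36 \left(-11\right) = 70 \cdot 540 \left(-11\right) = 37800 \left(-11\right) = -415800$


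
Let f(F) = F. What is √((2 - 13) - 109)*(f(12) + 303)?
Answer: 630*I*√30 ≈ 3450.7*I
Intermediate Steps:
√((2 - 13) - 109)*(f(12) + 303) = √((2 - 13) - 109)*(12 + 303) = √(-11 - 109)*315 = √(-120)*315 = (2*I*√30)*315 = 630*I*√30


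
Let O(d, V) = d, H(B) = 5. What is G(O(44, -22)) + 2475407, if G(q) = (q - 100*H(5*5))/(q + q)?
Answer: 27229420/11 ≈ 2.4754e+6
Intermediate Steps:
G(q) = (-500 + q)/(2*q) (G(q) = (q - 100*5)/(q + q) = (q - 500)/((2*q)) = (-500 + q)*(1/(2*q)) = (-500 + q)/(2*q))
G(O(44, -22)) + 2475407 = (½)*(-500 + 44)/44 + 2475407 = (½)*(1/44)*(-456) + 2475407 = -57/11 + 2475407 = 27229420/11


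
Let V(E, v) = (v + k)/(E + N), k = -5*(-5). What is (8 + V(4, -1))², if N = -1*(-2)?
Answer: 144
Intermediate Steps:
N = 2
k = 25
V(E, v) = (25 + v)/(2 + E) (V(E, v) = (v + 25)/(E + 2) = (25 + v)/(2 + E))
(8 + V(4, -1))² = (8 + (25 - 1)/(2 + 4))² = (8 + 24/6)² = (8 + (⅙)*24)² = (8 + 4)² = 12² = 144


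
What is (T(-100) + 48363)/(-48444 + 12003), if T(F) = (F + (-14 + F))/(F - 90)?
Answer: -4594592/3461895 ≈ -1.3272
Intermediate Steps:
T(F) = (-14 + 2*F)/(-90 + F)
(T(-100) + 48363)/(-48444 + 12003) = (2*(-7 - 100)/(-90 - 100) + 48363)/(-48444 + 12003) = (2*(-107)/(-190) + 48363)/(-36441) = (2*(-1/190)*(-107) + 48363)*(-1/36441) = (107/95 + 48363)*(-1/36441) = (4594592/95)*(-1/36441) = -4594592/3461895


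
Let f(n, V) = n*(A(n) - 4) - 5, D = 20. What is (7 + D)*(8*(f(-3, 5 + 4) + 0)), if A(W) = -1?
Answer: 2160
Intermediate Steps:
f(n, V) = -5 - 5*n (f(n, V) = n*(-1 - 4) - 5 = n*(-5) - 5 = -5*n - 5 = -5 - 5*n)
(7 + D)*(8*(f(-3, 5 + 4) + 0)) = (7 + 20)*(8*((-5 - 5*(-3)) + 0)) = 27*(8*((-5 + 15) + 0)) = 27*(8*(10 + 0)) = 27*(8*10) = 27*80 = 2160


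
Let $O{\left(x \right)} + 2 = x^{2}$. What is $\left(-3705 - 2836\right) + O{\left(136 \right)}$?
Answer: $11953$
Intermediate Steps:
$O{\left(x \right)} = -2 + x^{2}$
$\left(-3705 - 2836\right) + O{\left(136 \right)} = \left(-3705 - 2836\right) - \left(2 - 136^{2}\right) = -6541 + \left(-2 + 18496\right) = -6541 + 18494 = 11953$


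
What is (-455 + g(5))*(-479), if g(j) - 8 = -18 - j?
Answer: 225130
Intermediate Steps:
g(j) = -10 - j (g(j) = 8 + (-18 - j) = -10 - j)
(-455 + g(5))*(-479) = (-455 + (-10 - 1*5))*(-479) = (-455 + (-10 - 5))*(-479) = (-455 - 15)*(-479) = -470*(-479) = 225130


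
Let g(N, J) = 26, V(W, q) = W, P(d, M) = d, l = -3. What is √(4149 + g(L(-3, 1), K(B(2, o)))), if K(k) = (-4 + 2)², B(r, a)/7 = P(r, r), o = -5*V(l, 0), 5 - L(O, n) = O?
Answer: 5*√167 ≈ 64.614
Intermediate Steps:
L(O, n) = 5 - O
o = 15 (o = -5*(-3) = 15)
B(r, a) = 7*r
K(k) = 4 (K(k) = (-2)² = 4)
√(4149 + g(L(-3, 1), K(B(2, o)))) = √(4149 + 26) = √4175 = 5*√167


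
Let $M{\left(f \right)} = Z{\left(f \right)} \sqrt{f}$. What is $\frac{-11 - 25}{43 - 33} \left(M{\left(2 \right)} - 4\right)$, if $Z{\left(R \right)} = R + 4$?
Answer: $\frac{72}{5} - \frac{108 \sqrt{2}}{5} \approx -16.147$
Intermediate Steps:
$Z{\left(R \right)} = 4 + R$
$M{\left(f \right)} = \sqrt{f} \left(4 + f\right)$ ($M{\left(f \right)} = \left(4 + f\right) \sqrt{f} = \sqrt{f} \left(4 + f\right)$)
$\frac{-11 - 25}{43 - 33} \left(M{\left(2 \right)} - 4\right) = \frac{-11 - 25}{43 - 33} \left(\sqrt{2} \left(4 + 2\right) - 4\right) = - \frac{36}{10} \left(\sqrt{2} \cdot 6 - 4\right) = \left(-36\right) \frac{1}{10} \left(6 \sqrt{2} - 4\right) = - \frac{18 \left(-4 + 6 \sqrt{2}\right)}{5} = \frac{72}{5} - \frac{108 \sqrt{2}}{5}$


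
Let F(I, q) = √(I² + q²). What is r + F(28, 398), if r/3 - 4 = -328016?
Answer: -984036 + 2*√39797 ≈ -9.8364e+5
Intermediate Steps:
r = -984036 (r = 12 + 3*(-328016) = 12 - 984048 = -984036)
r + F(28, 398) = -984036 + √(28² + 398²) = -984036 + √(784 + 158404) = -984036 + √159188 = -984036 + 2*√39797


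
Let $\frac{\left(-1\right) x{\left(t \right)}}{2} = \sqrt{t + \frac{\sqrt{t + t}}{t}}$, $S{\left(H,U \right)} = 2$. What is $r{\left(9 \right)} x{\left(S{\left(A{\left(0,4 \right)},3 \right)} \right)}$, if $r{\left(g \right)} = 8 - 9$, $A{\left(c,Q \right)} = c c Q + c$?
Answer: $2 \sqrt{3} \approx 3.4641$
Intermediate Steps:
$A{\left(c,Q \right)} = c + Q c^{2}$ ($A{\left(c,Q \right)} = c^{2} Q + c = Q c^{2} + c = c + Q c^{2}$)
$x{\left(t \right)} = - 2 \sqrt{t + \frac{\sqrt{2}}{\sqrt{t}}}$ ($x{\left(t \right)} = - 2 \sqrt{t + \frac{\sqrt{t + t}}{t}} = - 2 \sqrt{t + \frac{\sqrt{2 t}}{t}} = - 2 \sqrt{t + \frac{\sqrt{2} \sqrt{t}}{t}} = - 2 \sqrt{t + \frac{\sqrt{2}}{\sqrt{t}}}$)
$r{\left(g \right)} = -1$ ($r{\left(g \right)} = 8 - 9 = -1$)
$r{\left(9 \right)} x{\left(S{\left(A{\left(0,4 \right)},3 \right)} \right)} = - \left(-2\right) \sqrt{2 + \frac{\sqrt{2}}{\sqrt{2}}} = - \left(-2\right) \sqrt{2 + \sqrt{2} \frac{\sqrt{2}}{2}} = - \left(-2\right) \sqrt{2 + 1} = - \left(-2\right) \sqrt{3} = 2 \sqrt{3}$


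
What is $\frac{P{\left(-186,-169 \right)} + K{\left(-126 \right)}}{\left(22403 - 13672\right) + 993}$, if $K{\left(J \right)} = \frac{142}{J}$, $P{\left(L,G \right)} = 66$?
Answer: $\frac{4087}{612612} \approx 0.0066714$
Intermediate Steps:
$\frac{P{\left(-186,-169 \right)} + K{\left(-126 \right)}}{\left(22403 - 13672\right) + 993} = \frac{66 + \frac{142}{-126}}{\left(22403 - 13672\right) + 993} = \frac{66 + 142 \left(- \frac{1}{126}\right)}{\left(22403 - 13672\right) + 993} = \frac{66 - \frac{71}{63}}{8731 + 993} = \frac{4087}{63 \cdot 9724} = \frac{4087}{63} \cdot \frac{1}{9724} = \frac{4087}{612612}$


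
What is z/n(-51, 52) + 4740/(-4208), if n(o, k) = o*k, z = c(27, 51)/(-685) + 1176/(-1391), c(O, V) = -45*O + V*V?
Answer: -249293558369/221526514820 ≈ -1.1253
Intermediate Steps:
c(O, V) = V² - 45*O (c(O, V) = -45*O + V² = V² - 45*O)
z = -2733486/952835 (z = (51² - 45*27)/(-685) + 1176/(-1391) = (2601 - 1215)*(-1/685) + 1176*(-1/1391) = 1386*(-1/685) - 1176/1391 = -1386/685 - 1176/1391 = -2733486/952835 ≈ -2.8688)
n(o, k) = k*o
z/n(-51, 52) + 4740/(-4208) = -2733486/(952835*(52*(-51))) + 4740/(-4208) = -2733486/952835/(-2652) + 4740*(-1/4208) = -2733486/952835*(-1/2652) - 1185/1052 = 455581/421153070 - 1185/1052 = -249293558369/221526514820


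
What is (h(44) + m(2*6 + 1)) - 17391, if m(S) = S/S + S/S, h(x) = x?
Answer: -17345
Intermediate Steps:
m(S) = 2 (m(S) = 1 + 1 = 2)
(h(44) + m(2*6 + 1)) - 17391 = (44 + 2) - 17391 = 46 - 17391 = -17345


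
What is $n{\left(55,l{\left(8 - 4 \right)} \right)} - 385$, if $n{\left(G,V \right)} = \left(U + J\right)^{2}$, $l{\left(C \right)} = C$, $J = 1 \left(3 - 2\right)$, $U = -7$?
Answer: $-349$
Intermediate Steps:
$J = 1$ ($J = 1 \cdot 1 = 1$)
$n{\left(G,V \right)} = 36$ ($n{\left(G,V \right)} = \left(-7 + 1\right)^{2} = \left(-6\right)^{2} = 36$)
$n{\left(55,l{\left(8 - 4 \right)} \right)} - 385 = 36 - 385 = -349$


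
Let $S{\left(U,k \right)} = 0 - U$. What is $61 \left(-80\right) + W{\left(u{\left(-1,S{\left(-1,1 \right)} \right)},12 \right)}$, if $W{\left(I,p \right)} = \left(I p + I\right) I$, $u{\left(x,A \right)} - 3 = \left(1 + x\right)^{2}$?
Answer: $-4763$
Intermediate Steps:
$S{\left(U,k \right)} = - U$
$u{\left(x,A \right)} = 3 + \left(1 + x\right)^{2}$
$W{\left(I,p \right)} = I \left(I + I p\right)$ ($W{\left(I,p \right)} = \left(I + I p\right) I = I \left(I + I p\right)$)
$61 \left(-80\right) + W{\left(u{\left(-1,S{\left(-1,1 \right)} \right)},12 \right)} = 61 \left(-80\right) + \left(3 + \left(1 - 1\right)^{2}\right)^{2} \left(1 + 12\right) = -4880 + \left(3 + 0^{2}\right)^{2} \cdot 13 = -4880 + \left(3 + 0\right)^{2} \cdot 13 = -4880 + 3^{2} \cdot 13 = -4880 + 9 \cdot 13 = -4880 + 117 = -4763$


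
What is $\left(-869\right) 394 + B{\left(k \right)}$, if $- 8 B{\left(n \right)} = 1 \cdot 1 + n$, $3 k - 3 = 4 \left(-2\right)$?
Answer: $- \frac{4108631}{12} \approx -3.4239 \cdot 10^{5}$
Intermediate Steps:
$k = - \frac{5}{3}$ ($k = 1 + \frac{4 \left(-2\right)}{3} = 1 + \frac{1}{3} \left(-8\right) = 1 - \frac{8}{3} = - \frac{5}{3} \approx -1.6667$)
$B{\left(n \right)} = - \frac{1}{8} - \frac{n}{8}$ ($B{\left(n \right)} = - \frac{1 \cdot 1 + n}{8} = - \frac{1 + n}{8} = - \frac{1}{8} - \frac{n}{8}$)
$\left(-869\right) 394 + B{\left(k \right)} = \left(-869\right) 394 - - \frac{1}{12} = -342386 + \left(- \frac{1}{8} + \frac{5}{24}\right) = -342386 + \frac{1}{12} = - \frac{4108631}{12}$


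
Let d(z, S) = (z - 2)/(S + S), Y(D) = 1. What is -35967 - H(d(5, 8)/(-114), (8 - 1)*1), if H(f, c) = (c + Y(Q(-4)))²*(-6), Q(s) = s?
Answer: -35583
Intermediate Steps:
d(z, S) = (-2 + z)/(2*S) (d(z, S) = (-2 + z)/((2*S)) = (-2 + z)*(1/(2*S)) = (-2 + z)/(2*S))
H(f, c) = -6*(1 + c)² (H(f, c) = (c + 1)²*(-6) = (1 + c)²*(-6) = -6*(1 + c)²)
-35967 - H(d(5, 8)/(-114), (8 - 1)*1) = -35967 - (-6)*(1 + (8 - 1)*1)² = -35967 - (-6)*(1 + 7*1)² = -35967 - (-6)*(1 + 7)² = -35967 - (-6)*8² = -35967 - (-6)*64 = -35967 - 1*(-384) = -35967 + 384 = -35583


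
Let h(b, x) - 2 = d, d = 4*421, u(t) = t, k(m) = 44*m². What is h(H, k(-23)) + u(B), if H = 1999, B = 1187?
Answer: 2873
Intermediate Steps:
d = 1684
h(b, x) = 1686 (h(b, x) = 2 + 1684 = 1686)
h(H, k(-23)) + u(B) = 1686 + 1187 = 2873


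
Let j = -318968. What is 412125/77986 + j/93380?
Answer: 3402298513/1820583170 ≈ 1.8688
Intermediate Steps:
412125/77986 + j/93380 = 412125/77986 - 318968/93380 = 412125*(1/77986) - 318968*1/93380 = 412125/77986 - 79742/23345 = 3402298513/1820583170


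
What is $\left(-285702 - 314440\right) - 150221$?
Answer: $-750363$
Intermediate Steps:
$\left(-285702 - 314440\right) - 150221 = -600142 - 150221 = -750363$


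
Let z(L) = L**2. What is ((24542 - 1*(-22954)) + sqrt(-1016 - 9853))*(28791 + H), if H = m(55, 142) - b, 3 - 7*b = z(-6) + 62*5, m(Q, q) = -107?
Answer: 1364702568 + 28733*I*sqrt(10869) ≈ 1.3647e+9 + 2.9955e+6*I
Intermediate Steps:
b = -49 (b = 3/7 - ((-6)**2 + 62*5)/7 = 3/7 - (36 + 310)/7 = 3/7 - 1/7*346 = 3/7 - 346/7 = -49)
H = -58 (H = -107 - 1*(-49) = -107 + 49 = -58)
((24542 - 1*(-22954)) + sqrt(-1016 - 9853))*(28791 + H) = ((24542 - 1*(-22954)) + sqrt(-1016 - 9853))*(28791 - 58) = ((24542 + 22954) + sqrt(-10869))*28733 = (47496 + I*sqrt(10869))*28733 = 1364702568 + 28733*I*sqrt(10869)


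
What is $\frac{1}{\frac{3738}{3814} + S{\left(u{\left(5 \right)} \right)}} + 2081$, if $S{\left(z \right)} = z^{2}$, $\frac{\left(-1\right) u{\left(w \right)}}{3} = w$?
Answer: $\frac{896796371}{430944} \approx 2081.0$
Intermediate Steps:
$u{\left(w \right)} = - 3 w$
$\frac{1}{\frac{3738}{3814} + S{\left(u{\left(5 \right)} \right)}} + 2081 = \frac{1}{\frac{3738}{3814} + \left(\left(-3\right) 5\right)^{2}} + 2081 = \frac{1}{3738 \cdot \frac{1}{3814} + \left(-15\right)^{2}} + 2081 = \frac{1}{\frac{1869}{1907} + 225} + 2081 = \frac{1}{\frac{430944}{1907}} + 2081 = \frac{1907}{430944} + 2081 = \frac{896796371}{430944}$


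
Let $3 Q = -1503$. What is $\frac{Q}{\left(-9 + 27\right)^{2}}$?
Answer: $- \frac{167}{108} \approx -1.5463$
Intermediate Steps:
$Q = -501$ ($Q = \frac{1}{3} \left(-1503\right) = -501$)
$\frac{Q}{\left(-9 + 27\right)^{2}} = - \frac{501}{\left(-9 + 27\right)^{2}} = - \frac{501}{18^{2}} = - \frac{501}{324} = \left(-501\right) \frac{1}{324} = - \frac{167}{108}$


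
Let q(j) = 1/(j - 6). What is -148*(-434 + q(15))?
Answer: 577940/9 ≈ 64216.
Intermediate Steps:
q(j) = 1/(-6 + j)
-148*(-434 + q(15)) = -148*(-434 + 1/(-6 + 15)) = -148*(-434 + 1/9) = -148*(-3905/9) = 577940/9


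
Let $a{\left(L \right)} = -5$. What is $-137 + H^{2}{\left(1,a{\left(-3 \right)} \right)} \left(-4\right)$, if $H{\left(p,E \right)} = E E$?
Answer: $-2637$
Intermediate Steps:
$H{\left(p,E \right)} = E^{2}$
$-137 + H^{2}{\left(1,a{\left(-3 \right)} \right)} \left(-4\right) = -137 + \left(\left(-5\right)^{2}\right)^{2} \left(-4\right) = -137 + 25^{2} \left(-4\right) = -137 + 625 \left(-4\right) = -137 - 2500 = -2637$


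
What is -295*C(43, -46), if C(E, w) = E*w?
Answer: 583510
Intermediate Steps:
-295*C(43, -46) = -12685*(-46) = -295*(-1978) = 583510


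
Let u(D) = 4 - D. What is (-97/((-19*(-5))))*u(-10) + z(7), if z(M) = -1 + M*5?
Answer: 1872/95 ≈ 19.705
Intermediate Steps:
z(M) = -1 + 5*M
(-97/((-19*(-5))))*u(-10) + z(7) = (-97/((-19*(-5))))*(4 - 1*(-10)) + (-1 + 5*7) = (-97/95)*(4 + 10) + (-1 + 35) = -97*1/95*14 + 34 = -97/95*14 + 34 = -1358/95 + 34 = 1872/95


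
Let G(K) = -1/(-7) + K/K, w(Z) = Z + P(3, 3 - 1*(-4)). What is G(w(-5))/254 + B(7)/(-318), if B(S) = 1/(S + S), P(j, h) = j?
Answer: 2417/565404 ≈ 0.0042748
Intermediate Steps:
B(S) = 1/(2*S)
w(Z) = 3 + Z (w(Z) = Z + 3 = 3 + Z)
G(K) = 8/7 (G(K) = -1*(-⅐) + 1 = ⅐ + 1 = 8/7)
G(w(-5))/254 + B(7)/(-318) = (8/7)/254 + ((½)/7)/(-318) = (8/7)*(1/254) + ((½)*(⅐))*(-1/318) = 4/889 + (1/14)*(-1/318) = 4/889 - 1/4452 = 2417/565404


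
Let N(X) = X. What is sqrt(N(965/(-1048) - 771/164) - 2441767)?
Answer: I*sqrt(1127030080059066)/21484 ≈ 1562.6*I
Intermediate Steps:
sqrt(N(965/(-1048) - 771/164) - 2441767) = sqrt((965/(-1048) - 771/164) - 2441767) = sqrt((965*(-1/1048) - 771*1/164) - 2441767) = sqrt((-965/1048 - 771/164) - 2441767) = sqrt(-241567/42968 - 2441767) = sqrt(-104918086023/42968) = I*sqrt(1127030080059066)/21484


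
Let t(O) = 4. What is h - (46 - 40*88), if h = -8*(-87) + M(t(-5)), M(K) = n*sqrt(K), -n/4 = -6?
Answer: 4218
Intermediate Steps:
n = 24 (n = -4*(-6) = 24)
M(K) = 24*sqrt(K)
h = 744 (h = -8*(-87) + 24*sqrt(4) = 696 + 24*2 = 696 + 48 = 744)
h - (46 - 40*88) = 744 - (46 - 40*88) = 744 - (46 - 3520) = 744 - 1*(-3474) = 744 + 3474 = 4218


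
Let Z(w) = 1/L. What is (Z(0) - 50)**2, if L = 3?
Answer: 22201/9 ≈ 2466.8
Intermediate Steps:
Z(w) = 1/3
(Z(0) - 50)**2 = (1/3 - 50)**2 = (-149/3)**2 = 22201/9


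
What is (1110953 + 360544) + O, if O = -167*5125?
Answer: 615622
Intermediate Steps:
O = -855875
(1110953 + 360544) + O = (1110953 + 360544) - 855875 = 1471497 - 855875 = 615622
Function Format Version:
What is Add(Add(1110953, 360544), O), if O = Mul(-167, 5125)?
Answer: 615622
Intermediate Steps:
O = -855875
Add(Add(1110953, 360544), O) = Add(Add(1110953, 360544), -855875) = Add(1471497, -855875) = 615622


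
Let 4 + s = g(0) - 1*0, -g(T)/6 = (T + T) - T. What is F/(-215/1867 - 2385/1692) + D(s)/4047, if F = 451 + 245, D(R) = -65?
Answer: -988689431527/2165853225 ≈ -456.49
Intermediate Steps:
g(T) = -6*T (g(T) = -6*((T + T) - T) = -6*(2*T - T) = -6*T)
s = -4 (s = -4 + (-6*0 - 1*0) = -4 + (0 + 0) = -4 + 0 = -4)
F = 696
F/(-215/1867 - 2385/1692) + D(s)/4047 = 696/(-215/1867 - 2385/1692) - 65/4047 = 696/(-215*1/1867 - 2385*1/1692) - 65*1/4047 = 696/(-215/1867 - 265/188) - 65/4047 = 696/(-535175/350996) - 65/4047 = 696*(-350996/535175) - 65/4047 = -244293216/535175 - 65/4047 = -988689431527/2165853225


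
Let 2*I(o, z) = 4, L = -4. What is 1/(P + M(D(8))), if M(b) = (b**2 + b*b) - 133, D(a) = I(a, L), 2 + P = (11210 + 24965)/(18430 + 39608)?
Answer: -58038/7334651 ≈ -0.0079128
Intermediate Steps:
I(o, z) = 2 (I(o, z) = (1/2)*4 = 2)
P = -79901/58038 (P = -2 + (11210 + 24965)/(18430 + 39608) = -2 + 36175/58038 = -79901/58038 ≈ -1.3767)
D(a) = 2
M(b) = -133 + 2*b**2 (M(b) = (b**2 + b**2) - 133 = 2*b**2 - 133 = -133 + 2*b**2)
1/(P + M(D(8))) = 1/(-79901/58038 + (-133 + 2*2**2)) = 1/(-79901/58038 + (-133 + 2*4)) = 1/(-79901/58038 + (-133 + 8)) = 1/(-79901/58038 - 125) = 1/(-7334651/58038) = -58038/7334651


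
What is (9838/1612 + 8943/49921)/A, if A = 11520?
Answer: 252769457/463522475520 ≈ 0.00054532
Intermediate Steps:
(9838/1612 + 8943/49921)/A = (9838/1612 + 8943/49921)/11520 = (9838*(1/1612) + 8943*(1/49921))*(1/11520) = (4919/806 + 8943/49921)*(1/11520) = (252769457/40236326)*(1/11520) = 252769457/463522475520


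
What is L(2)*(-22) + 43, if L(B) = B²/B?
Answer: -1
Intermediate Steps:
L(B) = B
L(2)*(-22) + 43 = 2*(-22) + 43 = -44 + 43 = -1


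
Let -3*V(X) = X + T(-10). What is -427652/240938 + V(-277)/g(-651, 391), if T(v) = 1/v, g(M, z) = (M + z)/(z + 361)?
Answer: -31587522656/117457275 ≈ -268.93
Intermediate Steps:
g(M, z) = (M + z)/(361 + z)
V(X) = 1/30 - X/3 (V(X) = -(X + 1/(-10))/3 = -(X - ⅒)/3 = -(-⅒ + X)/3 = 1/30 - X/3)
-427652/240938 + V(-277)/g(-651, 391) = -427652/240938 + (1/30 - ⅓*(-277))/(((-651 + 391)/(361 + 391))) = -427652*1/240938 + (1/30 + 277/3)/((-260/752)) = -213826/120469 + 2771/(30*(((1/752)*(-260)))) = -213826/120469 + 2771/(30*(-65/188)) = -213826/120469 + (2771/30)*(-188/65) = -213826/120469 - 260474/975 = -31587522656/117457275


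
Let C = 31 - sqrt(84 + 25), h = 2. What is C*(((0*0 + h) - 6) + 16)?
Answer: 372 - 12*sqrt(109) ≈ 246.72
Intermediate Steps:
C = 31 - sqrt(109) ≈ 20.560
C*(((0*0 + h) - 6) + 16) = (31 - sqrt(109))*(((0*0 + 2) - 6) + 16) = (31 - sqrt(109))*(((0 + 2) - 6) + 16) = (31 - sqrt(109))*((2 - 6) + 16) = (31 - sqrt(109))*(-4 + 16) = (31 - sqrt(109))*12 = 372 - 12*sqrt(109)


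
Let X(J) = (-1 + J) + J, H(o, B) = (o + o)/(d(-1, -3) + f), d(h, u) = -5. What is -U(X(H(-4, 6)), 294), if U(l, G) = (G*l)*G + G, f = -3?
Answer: -86730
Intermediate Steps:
H(o, B) = -o/4 (H(o, B) = (o + o)/(-5 - 3) = (2*o)/(-8) = (2*o)*(-⅛) = -o/4)
X(J) = -1 + 2*J
U(l, G) = G + l*G² (U(l, G) = l*G² + G = G + l*G²)
-U(X(H(-4, 6)), 294) = -294*(1 + 294*(-1 + 2*(-¼*(-4)))) = -294*(1 + 294*(-1 + 2*1)) = -294*(1 + 294*(-1 + 2)) = -294*(1 + 294*1) = -294*(1 + 294) = -294*295 = -1*86730 = -86730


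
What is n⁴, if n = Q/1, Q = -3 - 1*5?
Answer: 4096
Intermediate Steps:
Q = -8 (Q = -3 - 5 = -8)
n = -8 (n = -8/1 = 1*(-8) = -8)
n⁴ = (-8)⁴ = 4096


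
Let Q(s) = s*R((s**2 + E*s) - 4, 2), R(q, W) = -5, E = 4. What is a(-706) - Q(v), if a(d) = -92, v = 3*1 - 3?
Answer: -92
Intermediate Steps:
v = 0 (v = 3 - 3 = 0)
Q(s) = -5*s (Q(s) = s*(-5) = -5*s)
a(-706) - Q(v) = -92 - (-5)*0 = -92 - 1*0 = -92 + 0 = -92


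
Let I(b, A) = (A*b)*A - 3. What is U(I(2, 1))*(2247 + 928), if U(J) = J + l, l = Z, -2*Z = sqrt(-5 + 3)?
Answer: -3175 - 3175*I*sqrt(2)/2 ≈ -3175.0 - 2245.1*I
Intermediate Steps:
Z = -I*sqrt(2)/2 (Z = -sqrt(-5 + 3)/2 = -I*sqrt(2)/2 ≈ -0.70711*I)
l = -I*sqrt(2)/2 ≈ -0.70711*I
I(b, A) = -3 + b*A**2 (I(b, A) = b*A**2 - 3 = -3 + b*A**2)
U(J) = J - I*sqrt(2)/2
U(I(2, 1))*(2247 + 928) = ((-3 + 2*1**2) - I*sqrt(2)/2)*(2247 + 928) = ((-3 + 2*1) - I*sqrt(2)/2)*3175 = ((-3 + 2) - I*sqrt(2)/2)*3175 = (-1 - I*sqrt(2)/2)*3175 = -3175 - 3175*I*sqrt(2)/2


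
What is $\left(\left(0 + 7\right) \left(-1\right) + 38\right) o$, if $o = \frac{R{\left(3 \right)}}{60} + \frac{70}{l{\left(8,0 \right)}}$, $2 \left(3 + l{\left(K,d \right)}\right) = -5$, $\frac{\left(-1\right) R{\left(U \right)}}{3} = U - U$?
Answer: $- \frac{4340}{11} \approx -394.55$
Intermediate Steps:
$R{\left(U \right)} = 0$ ($R{\left(U \right)} = - 3 \left(U - U\right) = \left(-3\right) 0 = 0$)
$l{\left(K,d \right)} = - \frac{11}{2}$ ($l{\left(K,d \right)} = -3 + \frac{1}{2} \left(-5\right) = -3 - \frac{5}{2} = - \frac{11}{2}$)
$o = - \frac{140}{11}$ ($o = \frac{0}{60} + \frac{70}{- \frac{11}{2}} = 0 \cdot \frac{1}{60} + 70 \left(- \frac{2}{11}\right) = 0 - \frac{140}{11} = - \frac{140}{11} \approx -12.727$)
$\left(\left(0 + 7\right) \left(-1\right) + 38\right) o = \left(\left(0 + 7\right) \left(-1\right) + 38\right) \left(- \frac{140}{11}\right) = \left(7 \left(-1\right) + 38\right) \left(- \frac{140}{11}\right) = \left(-7 + 38\right) \left(- \frac{140}{11}\right) = 31 \left(- \frac{140}{11}\right) = - \frac{4340}{11}$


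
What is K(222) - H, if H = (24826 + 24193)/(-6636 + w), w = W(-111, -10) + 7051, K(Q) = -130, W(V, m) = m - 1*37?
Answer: -96859/368 ≈ -263.20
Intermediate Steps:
W(V, m) = -37 + m (W(V, m) = m - 37 = -37 + m)
w = 7004 (w = (-37 - 10) + 7051 = -47 + 7051 = 7004)
H = 49019/368 (H = (24826 + 24193)/(-6636 + 7004) = 49019/368 ≈ 133.20)
K(222) - H = -130 - 1*49019/368 = -130 - 49019/368 = -96859/368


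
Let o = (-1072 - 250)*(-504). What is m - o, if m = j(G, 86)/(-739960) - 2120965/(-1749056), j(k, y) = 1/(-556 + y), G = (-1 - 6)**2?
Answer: -25330924169344386659/38018049659200 ≈ -6.6629e+5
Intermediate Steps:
G = 49 (G = (-7)**2 = 49)
m = 46101984662941/38018049659200 (m = 1/((-556 + 86)*(-739960)) - 2120965/(-1749056) = -1/739960/(-470) - 2120965*(-1/1749056) = -1/470*(-1/739960) + 2120965/1749056 = 1/347781200 + 2120965/1749056 = 46101984662941/38018049659200 ≈ 1.2126)
o = 666288 (o = -1322*(-504) = 666288)
m - o = 46101984662941/38018049659200 - 1*666288 = 46101984662941/38018049659200 - 666288 = -25330924169344386659/38018049659200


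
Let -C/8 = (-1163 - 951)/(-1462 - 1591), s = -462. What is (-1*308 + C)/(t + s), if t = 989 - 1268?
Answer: 957236/2262273 ≈ 0.42313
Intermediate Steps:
C = -16912/3053 (C = -8*(-1163 - 951)/(-1462 - 1591) = -(-16912)/(-3053) = -(-16912)*(-1)/3053 = -8*2114/3053 = -16912/3053 ≈ -5.5395)
t = -279
(-1*308 + C)/(t + s) = (-1*308 - 16912/3053)/(-279 - 462) = (-308 - 16912/3053)/(-741) = -957236/3053*(-1/741) = 957236/2262273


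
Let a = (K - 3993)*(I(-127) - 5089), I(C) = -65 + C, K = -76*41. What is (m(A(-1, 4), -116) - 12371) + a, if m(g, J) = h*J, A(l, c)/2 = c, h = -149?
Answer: 37547542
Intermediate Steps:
K = -3116
A(l, c) = 2*c
m(g, J) = -149*J
a = 37542629 (a = (-3116 - 3993)*((-65 - 127) - 5089) = -7109*(-192 - 5089) = -7109*(-5281) = 37542629)
(m(A(-1, 4), -116) - 12371) + a = (-149*(-116) - 12371) + 37542629 = (17284 - 12371) + 37542629 = 4913 + 37542629 = 37547542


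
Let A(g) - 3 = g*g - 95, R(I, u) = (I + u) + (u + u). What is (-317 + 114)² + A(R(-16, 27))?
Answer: 45342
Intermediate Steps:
R(I, u) = I + 3*u (R(I, u) = (I + u) + 2*u = I + 3*u)
A(g) = -92 + g² (A(g) = 3 + (g*g - 95) = 3 + (g² - 95) = 3 + (-95 + g²) = -92 + g²)
(-317 + 114)² + A(R(-16, 27)) = (-317 + 114)² + (-92 + (-16 + 3*27)²) = (-203)² + (-92 + (-16 + 81)²) = 41209 + (-92 + 65²) = 41209 + (-92 + 4225) = 41209 + 4133 = 45342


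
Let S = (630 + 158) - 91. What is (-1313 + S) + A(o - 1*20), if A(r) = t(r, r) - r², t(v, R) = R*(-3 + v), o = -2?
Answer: -550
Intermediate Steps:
S = 697 (S = 788 - 91 = 697)
A(r) = -r² + r*(-3 + r) (A(r) = r*(-3 + r) - r² = -r² + r*(-3 + r))
(-1313 + S) + A(o - 1*20) = (-1313 + 697) - 3*(-2 - 1*20) = -616 - 3*(-2 - 20) = -616 - 3*(-22) = -616 + 66 = -550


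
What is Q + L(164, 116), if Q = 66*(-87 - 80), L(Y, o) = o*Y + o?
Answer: 8118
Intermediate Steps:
L(Y, o) = o + Y*o (L(Y, o) = Y*o + o = o + Y*o)
Q = -11022 (Q = 66*(-167) = -11022)
Q + L(164, 116) = -11022 + 116*(1 + 164) = -11022 + 116*165 = -11022 + 19140 = 8118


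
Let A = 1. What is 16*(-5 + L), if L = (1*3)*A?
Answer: -32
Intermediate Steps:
L = 3 (L = (1*3)*1 = 3*1 = 3)
16*(-5 + L) = 16*(-5 + 3) = 16*(-2) = -32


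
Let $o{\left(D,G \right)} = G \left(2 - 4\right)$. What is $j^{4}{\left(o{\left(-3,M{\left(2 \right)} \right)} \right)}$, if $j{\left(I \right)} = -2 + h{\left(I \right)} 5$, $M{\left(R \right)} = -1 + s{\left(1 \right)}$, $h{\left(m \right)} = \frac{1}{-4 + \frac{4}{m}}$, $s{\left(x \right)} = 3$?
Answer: $81$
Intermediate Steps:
$M{\left(R \right)} = 2$ ($M{\left(R \right)} = -1 + 3 = 2$)
$o{\left(D,G \right)} = - 2 G$ ($o{\left(D,G \right)} = G \left(-2\right) = - 2 G$)
$j{\left(I \right)} = -2 - \frac{5 I}{-4 + 4 I}$ ($j{\left(I \right)} = -2 + - \frac{I}{-4 + 4 I} 5 = -2 - \frac{5 I}{-4 + 4 I}$)
$j^{4}{\left(o{\left(-3,M{\left(2 \right)} \right)} \right)} = \left(\frac{8 - 13 \left(\left(-2\right) 2\right)}{4 \left(-1 - 4\right)}\right)^{4} = \left(\frac{8 - -52}{4 \left(-1 - 4\right)}\right)^{4} = \left(\frac{8 + 52}{4 \left(-5\right)}\right)^{4} = \left(\frac{1}{4} \left(- \frac{1}{5}\right) 60\right)^{4} = \left(-3\right)^{4} = 81$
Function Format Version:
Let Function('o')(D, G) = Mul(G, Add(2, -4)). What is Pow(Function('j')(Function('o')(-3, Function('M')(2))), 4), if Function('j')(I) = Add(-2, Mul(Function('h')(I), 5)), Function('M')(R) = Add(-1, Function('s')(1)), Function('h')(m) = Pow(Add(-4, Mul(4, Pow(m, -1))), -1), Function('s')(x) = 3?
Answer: 81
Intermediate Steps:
Function('M')(R) = 2 (Function('M')(R) = Add(-1, 3) = 2)
Function('o')(D, G) = Mul(-2, G) (Function('o')(D, G) = Mul(G, -2) = Mul(-2, G))
Function('j')(I) = Add(-2, Mul(-5, I, Pow(Add(-4, Mul(4, I)), -1))) (Function('j')(I) = Add(-2, Mul(Mul(-1, I, Pow(Add(-4, Mul(4, I)), -1)), 5)) = Add(-2, Mul(-5, I, Pow(Add(-4, Mul(4, I)), -1))))
Pow(Function('j')(Function('o')(-3, Function('M')(2))), 4) = Pow(Mul(Rational(1, 4), Pow(Add(-1, Mul(-2, 2)), -1), Add(8, Mul(-13, Mul(-2, 2)))), 4) = Pow(Mul(Rational(1, 4), Pow(Add(-1, -4), -1), Add(8, Mul(-13, -4))), 4) = Pow(Mul(Rational(1, 4), Pow(-5, -1), Add(8, 52)), 4) = Pow(Mul(Rational(1, 4), Rational(-1, 5), 60), 4) = Pow(-3, 4) = 81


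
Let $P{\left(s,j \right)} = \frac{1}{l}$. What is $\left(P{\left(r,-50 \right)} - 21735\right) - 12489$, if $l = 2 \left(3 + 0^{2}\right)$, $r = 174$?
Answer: $- \frac{205343}{6} \approx -34224.0$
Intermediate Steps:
$l = 6$ ($l = 2 \left(3 + 0\right) = 2 \cdot 3 = 6$)
$P{\left(s,j \right)} = \frac{1}{6}$
$\left(P{\left(r,-50 \right)} - 21735\right) - 12489 = \left(\frac{1}{6} - 21735\right) - 12489 = - \frac{130409}{6} - 12489 = - \frac{205343}{6}$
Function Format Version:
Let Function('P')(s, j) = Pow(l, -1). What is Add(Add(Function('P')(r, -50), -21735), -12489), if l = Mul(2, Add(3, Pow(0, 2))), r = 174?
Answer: Rational(-205343, 6) ≈ -34224.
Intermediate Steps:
l = 6 (l = Mul(2, Add(3, 0)) = Mul(2, 3) = 6)
Function('P')(s, j) = Rational(1, 6) (Function('P')(s, j) = Pow(6, -1) = Rational(1, 6))
Add(Add(Function('P')(r, -50), -21735), -12489) = Add(Add(Rational(1, 6), -21735), -12489) = Add(Rational(-130409, 6), -12489) = Rational(-205343, 6)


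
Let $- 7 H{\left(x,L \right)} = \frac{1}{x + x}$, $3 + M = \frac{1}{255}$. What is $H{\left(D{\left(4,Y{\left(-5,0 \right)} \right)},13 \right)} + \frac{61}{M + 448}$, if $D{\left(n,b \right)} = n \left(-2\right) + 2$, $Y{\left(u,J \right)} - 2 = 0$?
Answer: $\frac{88756}{595749} \approx 0.14898$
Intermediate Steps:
$Y{\left(u,J \right)} = 2$ ($Y{\left(u,J \right)} = 2 + 0 = 2$)
$D{\left(n,b \right)} = 2 - 2 n$ ($D{\left(n,b \right)} = - 2 n + 2 = 2 - 2 n$)
$M = - \frac{764}{255}$ ($M = -3 + \frac{1}{255} = - \frac{764}{255} \approx -2.9961$)
$H{\left(x,L \right)} = - \frac{1}{14 x}$ ($H{\left(x,L \right)} = - \frac{1}{7 \left(x + x\right)} = - \frac{1}{7 \cdot 2 x} = - \frac{\frac{1}{2} \frac{1}{x}}{7} = - \frac{1}{14 x}$)
$H{\left(D{\left(4,Y{\left(-5,0 \right)} \right)},13 \right)} + \frac{61}{M + 448} = - \frac{1}{14 \left(2 - 8\right)} + \frac{61}{- \frac{764}{255} + 448} = - \frac{1}{14 \left(2 - 8\right)} + \frac{61}{\frac{113476}{255}} = - \frac{1}{14 \left(-6\right)} + 61 \cdot \frac{255}{113476} = \left(- \frac{1}{14}\right) \left(- \frac{1}{6}\right) + \frac{15555}{113476} = \frac{1}{84} + \frac{15555}{113476} = \frac{88756}{595749}$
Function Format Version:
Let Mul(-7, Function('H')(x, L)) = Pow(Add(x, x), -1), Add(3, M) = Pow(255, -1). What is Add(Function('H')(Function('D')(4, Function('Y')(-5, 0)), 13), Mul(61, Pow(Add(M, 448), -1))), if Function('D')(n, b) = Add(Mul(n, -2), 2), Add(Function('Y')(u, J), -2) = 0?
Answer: Rational(88756, 595749) ≈ 0.14898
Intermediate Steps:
Function('Y')(u, J) = 2 (Function('Y')(u, J) = Add(2, 0) = 2)
Function('D')(n, b) = Add(2, Mul(-2, n)) (Function('D')(n, b) = Add(Mul(-2, n), 2) = Add(2, Mul(-2, n)))
M = Rational(-764, 255) (M = Add(-3, Pow(255, -1)) = Add(-3, Rational(1, 255)) = Rational(-764, 255) ≈ -2.9961)
Function('H')(x, L) = Mul(Rational(-1, 14), Pow(x, -1)) (Function('H')(x, L) = Mul(Rational(-1, 7), Pow(Add(x, x), -1)) = Mul(Rational(-1, 7), Pow(Mul(2, x), -1)) = Mul(Rational(-1, 7), Mul(Rational(1, 2), Pow(x, -1))) = Mul(Rational(-1, 14), Pow(x, -1)))
Add(Function('H')(Function('D')(4, Function('Y')(-5, 0)), 13), Mul(61, Pow(Add(M, 448), -1))) = Add(Mul(Rational(-1, 14), Pow(Add(2, Mul(-2, 4)), -1)), Mul(61, Pow(Add(Rational(-764, 255), 448), -1))) = Add(Mul(Rational(-1, 14), Pow(Add(2, -8), -1)), Mul(61, Pow(Rational(113476, 255), -1))) = Add(Mul(Rational(-1, 14), Pow(-6, -1)), Mul(61, Rational(255, 113476))) = Add(Mul(Rational(-1, 14), Rational(-1, 6)), Rational(15555, 113476)) = Add(Rational(1, 84), Rational(15555, 113476)) = Rational(88756, 595749)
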